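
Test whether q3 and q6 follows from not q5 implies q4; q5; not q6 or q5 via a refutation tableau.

Initial set: {(not q5 implies q4); q5; (not q6 or q5); not (q3 and q6)}.
(not q5 implies q4): β-rule — branch into not not q5  //  q4.
  branch 1 (add not not q5):
    (not q6 or q5): β-rule — branch into not q6  //  q5.
      branch 1.1 (add not q6):
        not (q3 and q6): β-rule — branch into not q3  //  not q6.
          branch 1.1.1 (add not q3):
            ○ open, literals {q3=F, q5=T, q6=F}.
          branch 1.1.2 (add not q6):
            ○ open, literals {q5=T, q6=F}.
      branch 1.2 (add q5):
        not (q3 and q6): β-rule — branch into not q3  //  not q6.
          branch 1.2.1 (add not q3):
            ○ open, literals {q3=F, q5=T}.
          branch 1.2.2 (add not q6):
            ○ open, literals {q5=T, q6=F}.
  branch 2 (add q4):
    (not q6 or q5): β-rule — branch into not q6  //  q5.
      branch 2.1 (add not q6):
        not (q3 and q6): β-rule — branch into not q3  //  not q6.
          branch 2.1.1 (add not q3):
            ○ open, literals {q3=F, q4=T, q5=T, q6=F}.
          branch 2.1.2 (add not q6):
            ○ open, literals {q4=T, q5=T, q6=F}.
      branch 2.2 (add q5):
        not (q3 and q6): β-rule — branch into not q3  //  not q6.
          branch 2.2.1 (add not q3):
            ○ open, literals {q3=F, q4=T, q5=T}.
          branch 2.2.2 (add not q6):
            ○ open, literals {q4=T, q5=T, q6=F}.
0 branches closed, 8 open.
An open branch gives a countermodel: q3=F, q5=T, q6=F (unmentioned atoms arbitrary); the premises hold there but the conclusion fails.

No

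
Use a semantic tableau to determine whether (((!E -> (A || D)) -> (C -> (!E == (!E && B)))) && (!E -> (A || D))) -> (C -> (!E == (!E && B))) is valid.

Assume the negation and expand:
Initial set: {!((((!E -> (A || D)) -> (C -> (!E == (!E && B)))) && (!E -> (A || D))) -> (C -> (!E == (!E && B))))}.
!((((!E -> (A || D)) -> (C -> (!E == (!E && B)))) && (!E -> (A || D))) -> (C -> (!E == (!E && B)))): α-rule — add (((!E -> (A || D)) -> (C -> (!E == (!E && B)))) && (!E -> (A || D))), !(C -> (!E == (!E && B))).
(((!E -> (A || D)) -> (C -> (!E == (!E && B)))) && (!E -> (A || D))): α-rule — add ((!E -> (A || D)) -> (C -> (!E == (!E && B)))), (!E -> (A || D)).
!(C -> (!E == (!E && B))): α-rule — add C, !(!E == (!E && B)).
((!E -> (A || D)) -> (C -> (!E == (!E && B)))): β-rule — branch into !(!E -> (A || D))  //  (C -> (!E == (!E && B))).
  branch 1 (add !(!E -> (A || D))):
    !(!E -> (A || D)): α-rule — add !E, !(A || D).
    !(A || D): α-rule — add !A, !D.
    (!E -> (A || D)): β-rule — branch into !!E  //  (A || D).
      branch 1.1 (add !!E):
        × closes — contains both E and !E.
      branch 1.2 (add (A || D)):
        !(!E == (!E && B)): β-rule — branch into !E, !(!E && B)  //  !!E, (!E && B).
          branch 1.2.1 (add !E, !(!E && B)):
            (A || D): β-rule — branch into A  //  D.
              branch 1.2.1.1 (add A):
                × closes — contains both A and !A.
              branch 1.2.1.2 (add D):
                × closes — contains both D and !D.
          branch 1.2.2 (add !!E, (!E && B)):
            × closes — contains both E and !E.
  branch 2 (add (C -> (!E == (!E && B)))):
    (!E -> (A || D)): β-rule — branch into !!E  //  (A || D).
      branch 2.1 (add !!E):
        !(!E == (!E && B)): β-rule — branch into !E, !(!E && B)  //  !!E, (!E && B).
          branch 2.1.1 (add !E, !(!E && B)):
            × closes — contains both E and !E.
          branch 2.1.2 (add !!E, (!E && B)):
            (!E && B): α-rule — add !E, B.
            × closes — contains both E and !E.
      branch 2.2 (add (A || D)):
        !(!E == (!E && B)): β-rule — branch into !E, !(!E && B)  //  !!E, (!E && B).
          branch 2.2.1 (add !E, !(!E && B)):
            (C -> (!E == (!E && B))): β-rule — branch into !C  //  (!E == (!E && B)).
              branch 2.2.1.1 (add !C):
                × closes — contains both C and !C.
              branch 2.2.1.2 (add (!E == (!E && B))):
                (A || D): β-rule — branch into A  //  D.
                  branch 2.2.1.2.1 (add A):
                    !(!E && B): β-rule — branch into !!E  //  !B.
                      branch 2.2.1.2.1.1 (add !!E):
                        × closes — contains both E and !E.
                      branch 2.2.1.2.1.2 (add !B):
                        (!E == (!E && B)): β-rule — branch into !E, (!E && B)  //  !!E, !(!E && B).
                          branch 2.2.1.2.1.2.1 (add !E, (!E && B)):
                            (!E && B): α-rule — add !E, B.
                            × closes — contains both B and !B.
                          branch 2.2.1.2.1.2.2 (add !!E, !(!E && B)):
                            × closes — contains both E and !E.
                  branch 2.2.1.2.2 (add D):
                    !(!E && B): β-rule — branch into !!E  //  !B.
                      branch 2.2.1.2.2.1 (add !!E):
                        × closes — contains both E and !E.
                      branch 2.2.1.2.2.2 (add !B):
                        (!E == (!E && B)): β-rule — branch into !E, (!E && B)  //  !!E, !(!E && B).
                          branch 2.2.1.2.2.2.1 (add !E, (!E && B)):
                            (!E && B): α-rule — add !E, B.
                            × closes — contains both B and !B.
                          branch 2.2.1.2.2.2.2 (add !!E, !(!E && B)):
                            × closes — contains both E and !E.
          branch 2.2.2 (add !!E, (!E && B)):
            (!E && B): α-rule — add !E, B.
            × closes — contains both E and !E.
All 14 branches close.
Every branch closed, so the negation is unsatisfiable and the formula is valid.

Valid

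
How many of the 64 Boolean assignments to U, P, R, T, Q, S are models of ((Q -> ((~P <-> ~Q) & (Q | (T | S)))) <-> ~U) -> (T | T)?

48

Initial set: {(((Q -> ((~P <-> ~Q) & (Q | (T | S)))) <-> ~U) -> (T | T))}.
(((Q -> ((~P <-> ~Q) & (Q | (T | S)))) <-> ~U) -> (T | T)): β-rule — branch into ~((Q -> ((~P <-> ~Q) & (Q | (T | S)))) <-> ~U)  //  (T | T).
  branch 1 (add ~((Q -> ((~P <-> ~Q) & (Q | (T | S)))) <-> ~U)):
    ~((Q -> ((~P <-> ~Q) & (Q | (T | S)))) <-> ~U): β-rule — branch into (Q -> ((~P <-> ~Q) & (Q | (T | S)))), ~~U  //  ~(Q -> ((~P <-> ~Q) & (Q | (T | S)))), ~U.
      branch 1.1 (add (Q -> ((~P <-> ~Q) & (Q | (T | S)))), ~~U):
        (Q -> ((~P <-> ~Q) & (Q | (T | S)))): β-rule — branch into ~Q  //  ((~P <-> ~Q) & (Q | (T | S))).
          branch 1.1.1 (add ~Q):
            ○ open, literals {Q=F, U=T}.
          branch 1.1.2 (add ((~P <-> ~Q) & (Q | (T | S)))):
            ((~P <-> ~Q) & (Q | (T | S))): α-rule — add (~P <-> ~Q), (Q | (T | S)).
            (~P <-> ~Q): β-rule — branch into ~P, ~Q  //  ~~P, ~~Q.
              branch 1.1.2.1 (add ~P, ~Q):
                (Q | (T | S)): β-rule — branch into Q  //  (T | S).
                  branch 1.1.2.1.1 (add Q):
                    × closes — contains both Q and ~Q.
                  branch 1.1.2.1.2 (add (T | S)):
                    (T | S): β-rule — branch into T  //  S.
                      branch 1.1.2.1.2.1 (add T):
                        ○ open, literals {P=F, Q=F, T=T, U=T}.
                      branch 1.1.2.1.2.2 (add S):
                        ○ open, literals {P=F, Q=F, S=T, U=T}.
              branch 1.1.2.2 (add ~~P, ~~Q):
                (Q | (T | S)): β-rule — branch into Q  //  (T | S).
                  branch 1.1.2.2.1 (add Q):
                    ○ open, literals {P=T, Q=T, U=T}.
                  branch 1.1.2.2.2 (add (T | S)):
                    (T | S): β-rule — branch into T  //  S.
                      branch 1.1.2.2.2.1 (add T):
                        ○ open, literals {P=T, Q=T, T=T, U=T}.
                      branch 1.1.2.2.2.2 (add S):
                        ○ open, literals {P=T, Q=T, S=T, U=T}.
      branch 1.2 (add ~(Q -> ((~P <-> ~Q) & (Q | (T | S)))), ~U):
        ~(Q -> ((~P <-> ~Q) & (Q | (T | S)))): α-rule — add Q, ~((~P <-> ~Q) & (Q | (T | S))).
        ~((~P <-> ~Q) & (Q | (T | S))): β-rule — branch into ~(~P <-> ~Q)  //  ~(Q | (T | S)).
          branch 1.2.1 (add ~(~P <-> ~Q)):
            ~(~P <-> ~Q): β-rule — branch into ~P, ~~Q  //  ~~P, ~Q.
              branch 1.2.1.1 (add ~P, ~~Q):
                ○ open, literals {P=F, Q=T, U=F}.
              branch 1.2.1.2 (add ~~P, ~Q):
                × closes — contains both Q and ~Q.
          branch 1.2.2 (add ~(Q | (T | S))):
            ~(Q | (T | S)): α-rule — add ~Q, ~(T | S).
            × closes — contains both Q and ~Q.
  branch 2 (add (T | T)):
    (T | T): β-rule — branch into T  //  T.
      branch 2.1 (add T):
        ○ open, literals {T=T}.
      branch 2.2 (add T):
        ○ open, literals {T=T}.
3 branches closed, 9 open.
Each open branch fixes some atoms; the unmentioned ones are free. Counting distinct full assignments: branch {Q=F, U=T} (P, R, T, S) contributes 16 new; branch {P=F, Q=F, T=T, U=T} (R, S) contributes 0 new; branch {P=F, Q=F, S=T, U=T} (R, T) contributes 0 new; branch {P=T, Q=T, U=T} (R, T, S) contributes 8 new; branch {P=T, Q=T, T=T, U=T} (R, S) contributes 0 new; branch {P=T, Q=T, S=T, U=T} (R, T) contributes 0 new; branch {P=F, Q=T, U=F} (R, T, S) contributes 8 new; branch {T=T} (U, P, R, Q, S) contributes 16 new; branch {T=T} (U, P, R, Q, S) contributes 0 new. Total: 48.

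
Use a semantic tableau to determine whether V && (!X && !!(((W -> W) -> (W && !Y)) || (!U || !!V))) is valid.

Assume the negation and expand:
Initial set: {!(V && (!X && !!(((W -> W) -> (W && !Y)) || (!U || !!V))))}.
!(V && (!X && !!(((W -> W) -> (W && !Y)) || (!U || !!V)))): β-rule — branch into !V  //  !(!X && !!(((W -> W) -> (W && !Y)) || (!U || !!V))).
  branch 1 (add !V):
    ○ open, literals {V=F}.
  branch 2 (add !(!X && !!(((W -> W) -> (W && !Y)) || (!U || !!V)))):
    !(!X && !!(((W -> W) -> (W && !Y)) || (!U || !!V))): β-rule — branch into !!X  //  !!!(((W -> W) -> (W && !Y)) || (!U || !!V)).
      branch 2.1 (add !!X):
        ○ open, literals {X=T}.
      branch 2.2 (add !!!(((W -> W) -> (W && !Y)) || (!U || !!V))):
        !!!(((W -> W) -> (W && !Y)) || (!U || !!V)): drop double negation, giving !(((W -> W) -> (W && !Y)) || (!U || !!V)).
        !(((W -> W) -> (W && !Y)) || (!U || !!V)): α-rule — add !((W -> W) -> (W && !Y)), !(!U || !!V).
        !((W -> W) -> (W && !Y)): α-rule — add (W -> W), !(W && !Y).
        !(!U || !!V): α-rule — add !!U, !!!V.
        !!!V: drop double negation, giving !V.
        (W -> W): β-rule — branch into !W  //  W.
          branch 2.2.1 (add !W):
            !(W && !Y): β-rule — branch into !W  //  !!Y.
              branch 2.2.1.1 (add !W):
                ○ open, literals {U=T, V=F, W=F}.
              branch 2.2.1.2 (add !!Y):
                ○ open, literals {U=T, V=F, W=F, Y=T}.
          branch 2.2.2 (add W):
            !(W && !Y): β-rule — branch into !W  //  !!Y.
              branch 2.2.2.1 (add !W):
                × closes — contains both W and !W.
              branch 2.2.2.2 (add !!Y):
                ○ open, literals {U=T, V=F, W=T, Y=T}.
1 branch closed, 5 open.
An open branch gives a countermodel: V=F (unmentioned atoms arbitrary); under it the original formula is false.

Not valid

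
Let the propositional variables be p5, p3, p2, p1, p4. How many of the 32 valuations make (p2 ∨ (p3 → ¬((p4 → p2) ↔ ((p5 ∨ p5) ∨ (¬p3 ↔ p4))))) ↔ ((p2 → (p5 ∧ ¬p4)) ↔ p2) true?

Initial set: {((p2 ∨ (p3 → ¬((p4 → p2) ↔ ((p5 ∨ p5) ∨ (¬p3 ↔ p4))))) ↔ ((p2 → (p5 ∧ ¬p4)) ↔ p2))}.
((p2 ∨ (p3 → ¬((p4 → p2) ↔ ((p5 ∨ p5) ∨ (¬p3 ↔ p4))))) ↔ ((p2 → (p5 ∧ ¬p4)) ↔ p2)): β-rule — branch into (p2 ∨ (p3 → ¬((p4 → p2) ↔ ((p5 ∨ p5) ∨ (¬p3 ↔ p4))))), ((p2 → (p5 ∧ ¬p4)) ↔ p2)  //  ¬(p2 ∨ (p3 → ¬((p4 → p2) ↔ ((p5 ∨ p5) ∨ (¬p3 ↔ p4))))), ¬((p2 → (p5 ∧ ¬p4)) ↔ p2).
  branch 1 (add (p2 ∨ (p3 → ¬((p4 → p2) ↔ ((p5 ∨ p5) ∨ (¬p3 ↔ p4))))), ((p2 → (p5 ∧ ¬p4)) ↔ p2)):
    (p2 ∨ (p3 → ¬((p4 → p2) ↔ ((p5 ∨ p5) ∨ (¬p3 ↔ p4))))): β-rule — branch into p2  //  (p3 → ¬((p4 → p2) ↔ ((p5 ∨ p5) ∨ (¬p3 ↔ p4)))).
      branch 1.1 (add p2):
        ((p2 → (p5 ∧ ¬p4)) ↔ p2): β-rule — branch into (p2 → (p5 ∧ ¬p4)), p2  //  ¬(p2 → (p5 ∧ ¬p4)), ¬p2.
          branch 1.1.1 (add (p2 → (p5 ∧ ¬p4)), p2):
            (p2 → (p5 ∧ ¬p4)): β-rule — branch into ¬p2  //  (p5 ∧ ¬p4).
              branch 1.1.1.1 (add ¬p2):
                × closes — contains both p2 and ¬p2.
              branch 1.1.1.2 (add (p5 ∧ ¬p4)):
                (p5 ∧ ¬p4): α-rule — add p5, ¬p4.
                ○ open, literals {p2=1, p4=0, p5=1}.
          branch 1.1.2 (add ¬(p2 → (p5 ∧ ¬p4)), ¬p2):
            × closes — contains both p2 and ¬p2.
      branch 1.2 (add (p3 → ¬((p4 → p2) ↔ ((p5 ∨ p5) ∨ (¬p3 ↔ p4))))):
        ((p2 → (p5 ∧ ¬p4)) ↔ p2): β-rule — branch into (p2 → (p5 ∧ ¬p4)), p2  //  ¬(p2 → (p5 ∧ ¬p4)), ¬p2.
          branch 1.2.1 (add (p2 → (p5 ∧ ¬p4)), p2):
            (p3 → ¬((p4 → p2) ↔ ((p5 ∨ p5) ∨ (¬p3 ↔ p4)))): β-rule — branch into ¬p3  //  ¬((p4 → p2) ↔ ((p5 ∨ p5) ∨ (¬p3 ↔ p4))).
              branch 1.2.1.1 (add ¬p3):
                (p2 → (p5 ∧ ¬p4)): β-rule — branch into ¬p2  //  (p5 ∧ ¬p4).
                  branch 1.2.1.1.1 (add ¬p2):
                    × closes — contains both p2 and ¬p2.
                  branch 1.2.1.1.2 (add (p5 ∧ ¬p4)):
                    (p5 ∧ ¬p4): α-rule — add p5, ¬p4.
                    ○ open, literals {p2=1, p3=0, p4=0, p5=1}.
              branch 1.2.1.2 (add ¬((p4 → p2) ↔ ((p5 ∨ p5) ∨ (¬p3 ↔ p4)))):
                (p2 → (p5 ∧ ¬p4)): β-rule — branch into ¬p2  //  (p5 ∧ ¬p4).
                  branch 1.2.1.2.1 (add ¬p2):
                    × closes — contains both p2 and ¬p2.
                  branch 1.2.1.2.2 (add (p5 ∧ ¬p4)):
                    (p5 ∧ ¬p4): α-rule — add p5, ¬p4.
                    ¬((p4 → p2) ↔ ((p5 ∨ p5) ∨ (¬p3 ↔ p4))): β-rule — branch into (p4 → p2), ¬((p5 ∨ p5) ∨ (¬p3 ↔ p4))  //  ¬(p4 → p2), ((p5 ∨ p5) ∨ (¬p3 ↔ p4)).
                      branch 1.2.1.2.2.1 (add (p4 → p2), ¬((p5 ∨ p5) ∨ (¬p3 ↔ p4))):
                        ¬((p5 ∨ p5) ∨ (¬p3 ↔ p4)): α-rule — add ¬(p5 ∨ p5), ¬(¬p3 ↔ p4).
                        ¬(p5 ∨ p5): α-rule — add ¬p5, ¬p5.
                        × closes — contains both p5 and ¬p5.
                      branch 1.2.1.2.2.2 (add ¬(p4 → p2), ((p5 ∨ p5) ∨ (¬p3 ↔ p4))):
                        ¬(p4 → p2): α-rule — add p4, ¬p2.
                        × closes — contains both p4 and ¬p4.
          branch 1.2.2 (add ¬(p2 → (p5 ∧ ¬p4)), ¬p2):
            ¬(p2 → (p5 ∧ ¬p4)): α-rule — add p2, ¬(p5 ∧ ¬p4).
            × closes — contains both p2 and ¬p2.
  branch 2 (add ¬(p2 ∨ (p3 → ¬((p4 → p2) ↔ ((p5 ∨ p5) ∨ (¬p3 ↔ p4))))), ¬((p2 → (p5 ∧ ¬p4)) ↔ p2)):
    ¬(p2 ∨ (p3 → ¬((p4 → p2) ↔ ((p5 ∨ p5) ∨ (¬p3 ↔ p4))))): α-rule — add ¬p2, ¬(p3 → ¬((p4 → p2) ↔ ((p5 ∨ p5) ∨ (¬p3 ↔ p4)))).
    ¬(p3 → ¬((p4 → p2) ↔ ((p5 ∨ p5) ∨ (¬p3 ↔ p4)))): α-rule — add p3, ¬¬((p4 → p2) ↔ ((p5 ∨ p5) ∨ (¬p3 ↔ p4))).
    ¬((p2 → (p5 ∧ ¬p4)) ↔ p2): β-rule — branch into (p2 → (p5 ∧ ¬p4)), ¬p2  //  ¬(p2 → (p5 ∧ ¬p4)), p2.
      branch 2.1 (add (p2 → (p5 ∧ ¬p4)), ¬p2):
        ¬¬((p4 → p2) ↔ ((p5 ∨ p5) ∨ (¬p3 ↔ p4))): β-rule — branch into (p4 → p2), ((p5 ∨ p5) ∨ (¬p3 ↔ p4))  //  ¬(p4 → p2), ¬((p5 ∨ p5) ∨ (¬p3 ↔ p4)).
          branch 2.1.1 (add (p4 → p2), ((p5 ∨ p5) ∨ (¬p3 ↔ p4))):
            (p2 → (p5 ∧ ¬p4)): β-rule — branch into ¬p2  //  (p5 ∧ ¬p4).
              branch 2.1.1.1 (add ¬p2):
                (p4 → p2): β-rule — branch into ¬p4  //  p2.
                  branch 2.1.1.1.1 (add ¬p4):
                    ((p5 ∨ p5) ∨ (¬p3 ↔ p4)): β-rule — branch into (p5 ∨ p5)  //  (¬p3 ↔ p4).
                      branch 2.1.1.1.1.1 (add (p5 ∨ p5)):
                        (p5 ∨ p5): β-rule — branch into p5  //  p5.
                          branch 2.1.1.1.1.1.1 (add p5):
                            ○ open, literals {p2=0, p3=1, p4=0, p5=1}.
                          branch 2.1.1.1.1.1.2 (add p5):
                            ○ open, literals {p2=0, p3=1, p4=0, p5=1}.
                      branch 2.1.1.1.1.2 (add (¬p3 ↔ p4)):
                        (¬p3 ↔ p4): β-rule — branch into ¬p3, p4  //  ¬¬p3, ¬p4.
                          branch 2.1.1.1.1.2.1 (add ¬p3, p4):
                            × closes — contains both p3 and ¬p3.
                          branch 2.1.1.1.1.2.2 (add ¬¬p3, ¬p4):
                            ○ open, literals {p2=0, p3=1, p4=0}.
                  branch 2.1.1.1.2 (add p2):
                    × closes — contains both p2 and ¬p2.
              branch 2.1.1.2 (add (p5 ∧ ¬p4)):
                (p5 ∧ ¬p4): α-rule — add p5, ¬p4.
                (p4 → p2): β-rule — branch into ¬p4  //  p2.
                  branch 2.1.1.2.1 (add ¬p4):
                    ((p5 ∨ p5) ∨ (¬p3 ↔ p4)): β-rule — branch into (p5 ∨ p5)  //  (¬p3 ↔ p4).
                      branch 2.1.1.2.1.1 (add (p5 ∨ p5)):
                        (p5 ∨ p5): β-rule — branch into p5  //  p5.
                          branch 2.1.1.2.1.1.1 (add p5):
                            ○ open, literals {p2=0, p3=1, p4=0, p5=1}.
                          branch 2.1.1.2.1.1.2 (add p5):
                            ○ open, literals {p2=0, p3=1, p4=0, p5=1}.
                      branch 2.1.1.2.1.2 (add (¬p3 ↔ p4)):
                        (¬p3 ↔ p4): β-rule — branch into ¬p3, p4  //  ¬¬p3, ¬p4.
                          branch 2.1.1.2.1.2.1 (add ¬p3, p4):
                            × closes — contains both p3 and ¬p3.
                          branch 2.1.1.2.1.2.2 (add ¬¬p3, ¬p4):
                            ○ open, literals {p2=0, p3=1, p4=0, p5=1}.
                  branch 2.1.1.2.2 (add p2):
                    × closes — contains both p2 and ¬p2.
          branch 2.1.2 (add ¬(p4 → p2), ¬((p5 ∨ p5) ∨ (¬p3 ↔ p4))):
            ¬(p4 → p2): α-rule — add p4, ¬p2.
            ¬((p5 ∨ p5) ∨ (¬p3 ↔ p4)): α-rule — add ¬(p5 ∨ p5), ¬(¬p3 ↔ p4).
            ¬(p5 ∨ p5): α-rule — add ¬p5, ¬p5.
            (p2 → (p5 ∧ ¬p4)): β-rule — branch into ¬p2  //  (p5 ∧ ¬p4).
              branch 2.1.2.1 (add ¬p2):
                ¬(¬p3 ↔ p4): β-rule — branch into ¬p3, ¬p4  //  ¬¬p3, p4.
                  branch 2.1.2.1.1 (add ¬p3, ¬p4):
                    × closes — contains both p3 and ¬p3.
                  branch 2.1.2.1.2 (add ¬¬p3, p4):
                    ○ open, literals {p2=0, p3=1, p4=1, p5=0}.
              branch 2.1.2.2 (add (p5 ∧ ¬p4)):
                (p5 ∧ ¬p4): α-rule — add p5, ¬p4.
                × closes — contains both p5 and ¬p5.
      branch 2.2 (add ¬(p2 → (p5 ∧ ¬p4)), p2):
        × closes — contains both p2 and ¬p2.
14 branches closed, 9 open.
Each open branch fixes some atoms; the unmentioned ones are free. Counting distinct full assignments: branch {p2=1, p4=0, p5=1} (p3, p1) contributes 4 new; branch {p2=1, p3=0, p4=0, p5=1} (p1) contributes 0 new; branch {p2=0, p3=1, p4=0, p5=1} (p1) contributes 2 new; branch {p2=0, p3=1, p4=0, p5=1} (p1) contributes 0 new; branch {p2=0, p3=1, p4=0} (p5, p1) contributes 2 new; branch {p2=0, p3=1, p4=0, p5=1} (p1) contributes 0 new; branch {p2=0, p3=1, p4=0, p5=1} (p1) contributes 0 new; branch {p2=0, p3=1, p4=0, p5=1} (p1) contributes 0 new; branch {p2=0, p3=1, p4=1, p5=0} (p1) contributes 2 new. Total: 10.

10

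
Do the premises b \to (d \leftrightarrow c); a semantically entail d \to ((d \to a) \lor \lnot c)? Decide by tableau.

Yes

Initial set: {(b \to (d \leftrightarrow c)); a; \lnot (d \to ((d \to a) \lor \lnot c))}.
\lnot (d \to ((d \to a) \lor \lnot c)): α-rule — add d, \lnot ((d \to a) \lor \lnot c).
\lnot ((d \to a) \lor \lnot c): α-rule — add \lnot (d \to a), \lnot \lnot c.
\lnot (d \to a): α-rule — add d, \lnot a.
× closes — contains both a and \lnot a.
All 1 branch closes.
Every branch closed, so the premises entail the conclusion.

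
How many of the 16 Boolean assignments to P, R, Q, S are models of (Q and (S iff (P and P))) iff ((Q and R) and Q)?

Initial set: {T ((Q and (S iff (P and P))) iff ((Q and R) and Q))}.
T ((Q and (S iff (P and P))) iff ((Q and R) and Q)): β-rule — branch into T (Q and (S iff (P and P))), T ((Q and R) and Q)  //  F (Q and (S iff (P and P))), F ((Q and R) and Q).
  branch 1 (add T (Q and (S iff (P and P))), T ((Q and R) and Q)):
    T (Q and (S iff (P and P))): α-rule — add T Q, T (S iff (P and P)).
    T ((Q and R) and Q): α-rule — add T (Q and R), T Q.
    T (Q and R): α-rule — add T Q, T R.
    T (S iff (P and P)): β-rule — branch into T S, T (P and P)  //  F S, F (P and P).
      branch 1.1 (add T S, T (P and P)):
        T (P and P): α-rule — add T P, T P.
        ○ open, literals {P=T, Q=T, R=T, S=T}.
      branch 1.2 (add F S, F (P and P)):
        F (P and P): β-rule — branch into F P  //  F P.
          branch 1.2.1 (add F P):
            ○ open, literals {P=F, Q=T, R=T, S=F}.
          branch 1.2.2 (add F P):
            ○ open, literals {P=F, Q=T, R=T, S=F}.
  branch 2 (add F (Q and (S iff (P and P))), F ((Q and R) and Q)):
    F (Q and (S iff (P and P))): β-rule — branch into F Q  //  F (S iff (P and P)).
      branch 2.1 (add F Q):
        F ((Q and R) and Q): β-rule — branch into F (Q and R)  //  F Q.
          branch 2.1.1 (add F (Q and R)):
            F (Q and R): β-rule — branch into F Q  //  F R.
              branch 2.1.1.1 (add F Q):
                ○ open, literals {Q=F}.
              branch 2.1.1.2 (add F R):
                ○ open, literals {Q=F, R=F}.
          branch 2.1.2 (add F Q):
            ○ open, literals {Q=F}.
      branch 2.2 (add F (S iff (P and P))):
        F ((Q and R) and Q): β-rule — branch into F (Q and R)  //  F Q.
          branch 2.2.1 (add F (Q and R)):
            F (S iff (P and P)): β-rule — branch into T S, F (P and P)  //  F S, T (P and P).
              branch 2.2.1.1 (add T S, F (P and P)):
                F (Q and R): β-rule — branch into F Q  //  F R.
                  branch 2.2.1.1.1 (add F Q):
                    F (P and P): β-rule — branch into F P  //  F P.
                      branch 2.2.1.1.1.1 (add F P):
                        ○ open, literals {P=F, Q=F, S=T}.
                      branch 2.2.1.1.1.2 (add F P):
                        ○ open, literals {P=F, Q=F, S=T}.
                  branch 2.2.1.1.2 (add F R):
                    F (P and P): β-rule — branch into F P  //  F P.
                      branch 2.2.1.1.2.1 (add F P):
                        ○ open, literals {P=F, R=F, S=T}.
                      branch 2.2.1.1.2.2 (add F P):
                        ○ open, literals {P=F, R=F, S=T}.
              branch 2.2.1.2 (add F S, T (P and P)):
                T (P and P): α-rule — add T P, T P.
                F (Q and R): β-rule — branch into F Q  //  F R.
                  branch 2.2.1.2.1 (add F Q):
                    ○ open, literals {P=T, Q=F, S=F}.
                  branch 2.2.1.2.2 (add F R):
                    ○ open, literals {P=T, R=F, S=F}.
          branch 2.2.2 (add F Q):
            F (S iff (P and P)): β-rule — branch into T S, F (P and P)  //  F S, T (P and P).
              branch 2.2.2.1 (add T S, F (P and P)):
                F (P and P): β-rule — branch into F P  //  F P.
                  branch 2.2.2.1.1 (add F P):
                    ○ open, literals {P=F, Q=F, S=T}.
                  branch 2.2.2.1.2 (add F P):
                    ○ open, literals {P=F, Q=F, S=T}.
              branch 2.2.2.2 (add F S, T (P and P)):
                T (P and P): α-rule — add T P, T P.
                ○ open, literals {P=T, Q=F, S=F}.
0 branches closed, 15 open.
Each open branch fixes some atoms; the unmentioned ones are free. Counting distinct full assignments: branch {P=T, Q=T, R=T, S=T} (none free) contributes 1 new; branch {P=F, Q=T, R=T, S=F} (none free) contributes 1 new; branch {P=F, Q=T, R=T, S=F} (none free) contributes 0 new; branch {Q=F} (P, R, S) contributes 8 new; branch {Q=F, R=F} (P, S) contributes 0 new; branch {Q=F} (P, R, S) contributes 0 new; branch {P=F, Q=F, S=T} (R) contributes 0 new; branch {P=F, Q=F, S=T} (R) contributes 0 new; branch {P=F, R=F, S=T} (Q) contributes 1 new; branch {P=F, R=F, S=T} (Q) contributes 0 new; branch {P=T, Q=F, S=F} (R) contributes 0 new; branch {P=T, R=F, S=F} (Q) contributes 1 new; branch {P=F, Q=F, S=T} (R) contributes 0 new; branch {P=F, Q=F, S=T} (R) contributes 0 new; branch {P=T, Q=F, S=F} (R) contributes 0 new. Total: 12.

12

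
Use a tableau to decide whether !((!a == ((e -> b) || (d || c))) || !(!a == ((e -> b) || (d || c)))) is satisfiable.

Unsatisfiable

Initial set: {!((!a == ((e -> b) || (d || c))) || !(!a == ((e -> b) || (d || c))))}.
!((!a == ((e -> b) || (d || c))) || !(!a == ((e -> b) || (d || c)))): α-rule — add !(!a == ((e -> b) || (d || c))), !!(!a == ((e -> b) || (d || c))).
!(!a == ((e -> b) || (d || c))): β-rule — branch into !a, !((e -> b) || (d || c))  //  !!a, ((e -> b) || (d || c)).
  branch 1 (add !a, !((e -> b) || (d || c))):
    !((e -> b) || (d || c)): α-rule — add !(e -> b), !(d || c).
    !(e -> b): α-rule — add e, !b.
    !(d || c): α-rule — add !d, !c.
    !!(!a == ((e -> b) || (d || c))): β-rule — branch into !a, ((e -> b) || (d || c))  //  !!a, !((e -> b) || (d || c)).
      branch 1.1 (add !a, ((e -> b) || (d || c))):
        ((e -> b) || (d || c)): β-rule — branch into (e -> b)  //  (d || c).
          branch 1.1.1 (add (e -> b)):
            (e -> b): β-rule — branch into !e  //  b.
              branch 1.1.1.1 (add !e):
                × closes — contains both e and !e.
              branch 1.1.1.2 (add b):
                × closes — contains both b and !b.
          branch 1.1.2 (add (d || c)):
            (d || c): β-rule — branch into d  //  c.
              branch 1.1.2.1 (add d):
                × closes — contains both d and !d.
              branch 1.1.2.2 (add c):
                × closes — contains both c and !c.
      branch 1.2 (add !!a, !((e -> b) || (d || c))):
        × closes — contains both a and !a.
  branch 2 (add !!a, ((e -> b) || (d || c))):
    !!(!a == ((e -> b) || (d || c))): β-rule — branch into !a, ((e -> b) || (d || c))  //  !!a, !((e -> b) || (d || c)).
      branch 2.1 (add !a, ((e -> b) || (d || c))):
        × closes — contains both a and !a.
      branch 2.2 (add !!a, !((e -> b) || (d || c))):
        !((e -> b) || (d || c)): α-rule — add !(e -> b), !(d || c).
        !(e -> b): α-rule — add e, !b.
        !(d || c): α-rule — add !d, !c.
        ((e -> b) || (d || c)): β-rule — branch into (e -> b)  //  (d || c).
          branch 2.2.1 (add (e -> b)):
            (e -> b): β-rule — branch into !e  //  b.
              branch 2.2.1.1 (add !e):
                × closes — contains both e and !e.
              branch 2.2.1.2 (add b):
                × closes — contains both b and !b.
          branch 2.2.2 (add (d || c)):
            (d || c): β-rule — branch into d  //  c.
              branch 2.2.2.1 (add d):
                × closes — contains both d and !d.
              branch 2.2.2.2 (add c):
                × closes — contains both c and !c.
All 10 branches close.
Every branch closed; the formula is unsatisfiable.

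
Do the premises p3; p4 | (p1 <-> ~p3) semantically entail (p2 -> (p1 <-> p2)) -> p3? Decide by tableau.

Yes

Initial set: {p3; (p4 | (p1 <-> ~p3)); ~((p2 -> (p1 <-> p2)) -> p3)}.
~((p2 -> (p1 <-> p2)) -> p3): α-rule — add (p2 -> (p1 <-> p2)), ~p3.
× closes — contains both p3 and ~p3.
All 1 branch closes.
Every branch closed, so the premises entail the conclusion.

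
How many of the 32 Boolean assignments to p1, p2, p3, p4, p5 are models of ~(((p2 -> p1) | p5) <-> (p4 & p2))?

Initial set: {~(((p2 -> p1) | p5) <-> (p4 & p2))}.
~(((p2 -> p1) | p5) <-> (p4 & p2)): β-rule — branch into ((p2 -> p1) | p5), ~(p4 & p2)  //  ~((p2 -> p1) | p5), (p4 & p2).
  branch 1 (add ((p2 -> p1) | p5), ~(p4 & p2)):
    ((p2 -> p1) | p5): β-rule — branch into (p2 -> p1)  //  p5.
      branch 1.1 (add (p2 -> p1)):
        ~(p4 & p2): β-rule — branch into ~p4  //  ~p2.
          branch 1.1.1 (add ~p4):
            (p2 -> p1): β-rule — branch into ~p2  //  p1.
              branch 1.1.1.1 (add ~p2):
                ○ open, literals {p2=0, p4=0}.
              branch 1.1.1.2 (add p1):
                ○ open, literals {p1=1, p4=0}.
          branch 1.1.2 (add ~p2):
            (p2 -> p1): β-rule — branch into ~p2  //  p1.
              branch 1.1.2.1 (add ~p2):
                ○ open, literals {p2=0}.
              branch 1.1.2.2 (add p1):
                ○ open, literals {p1=1, p2=0}.
      branch 1.2 (add p5):
        ~(p4 & p2): β-rule — branch into ~p4  //  ~p2.
          branch 1.2.1 (add ~p4):
            ○ open, literals {p4=0, p5=1}.
          branch 1.2.2 (add ~p2):
            ○ open, literals {p2=0, p5=1}.
  branch 2 (add ~((p2 -> p1) | p5), (p4 & p2)):
    ~((p2 -> p1) | p5): α-rule — add ~(p2 -> p1), ~p5.
    (p4 & p2): α-rule — add p4, p2.
    ~(p2 -> p1): α-rule — add p2, ~p1.
    ○ open, literals {p1=0, p2=1, p4=1, p5=0}.
0 branches closed, 7 open.
Each open branch fixes some atoms; the unmentioned ones are free. Counting distinct full assignments: branch {p2=0, p4=0} (p1, p3, p5) contributes 8 new; branch {p1=1, p4=0} (p2, p3, p5) contributes 4 new; branch {p2=0} (p1, p3, p4, p5) contributes 8 new; branch {p1=1, p2=0} (p3, p4, p5) contributes 0 new; branch {p4=0, p5=1} (p1, p2, p3) contributes 2 new; branch {p2=0, p5=1} (p1, p3, p4) contributes 0 new; branch {p1=0, p2=1, p4=1, p5=0} (p3) contributes 2 new. Total: 24.

24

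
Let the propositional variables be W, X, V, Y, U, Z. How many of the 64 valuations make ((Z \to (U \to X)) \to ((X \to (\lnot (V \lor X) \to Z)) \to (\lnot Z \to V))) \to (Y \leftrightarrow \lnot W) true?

40

Initial set: {(((Z \to (U \to X)) \to ((X \to (\lnot (V \lor X) \to Z)) \to (\lnot Z \to V))) \to (Y \leftrightarrow \lnot W))}.
(((Z \to (U \to X)) \to ((X \to (\lnot (V \lor X) \to Z)) \to (\lnot Z \to V))) \to (Y \leftrightarrow \lnot W)): β-rule — branch into \lnot ((Z \to (U \to X)) \to ((X \to (\lnot (V \lor X) \to Z)) \to (\lnot Z \to V)))  //  (Y \leftrightarrow \lnot W).
  branch 1 (add \lnot ((Z \to (U \to X)) \to ((X \to (\lnot (V \lor X) \to Z)) \to (\lnot Z \to V)))):
    \lnot ((Z \to (U \to X)) \to ((X \to (\lnot (V \lor X) \to Z)) \to (\lnot Z \to V))): α-rule — add (Z \to (U \to X)), \lnot ((X \to (\lnot (V \lor X) \to Z)) \to (\lnot Z \to V)).
    \lnot ((X \to (\lnot (V \lor X) \to Z)) \to (\lnot Z \to V)): α-rule — add (X \to (\lnot (V \lor X) \to Z)), \lnot (\lnot Z \to V).
    \lnot (\lnot Z \to V): α-rule — add \lnot Z, \lnot V.
    (Z \to (U \to X)): β-rule — branch into \lnot Z  //  (U \to X).
      branch 1.1 (add \lnot Z):
        (X \to (\lnot (V \lor X) \to Z)): β-rule — branch into \lnot X  //  (\lnot (V \lor X) \to Z).
          branch 1.1.1 (add \lnot X):
            ○ open, literals {V=false, X=false, Z=false}.
          branch 1.1.2 (add (\lnot (V \lor X) \to Z)):
            (\lnot (V \lor X) \to Z): β-rule — branch into \lnot \lnot (V \lor X)  //  Z.
              branch 1.1.2.1 (add \lnot \lnot (V \lor X)):
                \lnot \lnot (V \lor X): β-rule — branch into V  //  X.
                  branch 1.1.2.1.1 (add V):
                    × closes — contains both V and \lnot V.
                  branch 1.1.2.1.2 (add X):
                    ○ open, literals {V=false, X=true, Z=false}.
              branch 1.1.2.2 (add Z):
                × closes — contains both Z and \lnot Z.
      branch 1.2 (add (U \to X)):
        (X \to (\lnot (V \lor X) \to Z)): β-rule — branch into \lnot X  //  (\lnot (V \lor X) \to Z).
          branch 1.2.1 (add \lnot X):
            (U \to X): β-rule — branch into \lnot U  //  X.
              branch 1.2.1.1 (add \lnot U):
                ○ open, literals {U=false, V=false, X=false, Z=false}.
              branch 1.2.1.2 (add X):
                × closes — contains both X and \lnot X.
          branch 1.2.2 (add (\lnot (V \lor X) \to Z)):
            (U \to X): β-rule — branch into \lnot U  //  X.
              branch 1.2.2.1 (add \lnot U):
                (\lnot (V \lor X) \to Z): β-rule — branch into \lnot \lnot (V \lor X)  //  Z.
                  branch 1.2.2.1.1 (add \lnot \lnot (V \lor X)):
                    \lnot \lnot (V \lor X): β-rule — branch into V  //  X.
                      branch 1.2.2.1.1.1 (add V):
                        × closes — contains both V and \lnot V.
                      branch 1.2.2.1.1.2 (add X):
                        ○ open, literals {U=false, V=false, X=true, Z=false}.
                  branch 1.2.2.1.2 (add Z):
                    × closes — contains both Z and \lnot Z.
              branch 1.2.2.2 (add X):
                (\lnot (V \lor X) \to Z): β-rule — branch into \lnot \lnot (V \lor X)  //  Z.
                  branch 1.2.2.2.1 (add \lnot \lnot (V \lor X)):
                    \lnot \lnot (V \lor X): β-rule — branch into V  //  X.
                      branch 1.2.2.2.1.1 (add V):
                        × closes — contains both V and \lnot V.
                      branch 1.2.2.2.1.2 (add X):
                        ○ open, literals {V=false, X=true, Z=false}.
                  branch 1.2.2.2.2 (add Z):
                    × closes — contains both Z and \lnot Z.
  branch 2 (add (Y \leftrightarrow \lnot W)):
    (Y \leftrightarrow \lnot W): β-rule — branch into Y, \lnot W  //  \lnot Y, \lnot \lnot W.
      branch 2.1 (add Y, \lnot W):
        ○ open, literals {W=false, Y=true}.
      branch 2.2 (add \lnot Y, \lnot \lnot W):
        ○ open, literals {W=true, Y=false}.
7 branches closed, 7 open.
Each open branch fixes some atoms; the unmentioned ones are free. Counting distinct full assignments: branch {V=false, X=false, Z=false} (W, Y, U) contributes 8 new; branch {V=false, X=true, Z=false} (W, Y, U) contributes 8 new; branch {U=false, V=false, X=false, Z=false} (W, Y) contributes 0 new; branch {U=false, V=false, X=true, Z=false} (W, Y) contributes 0 new; branch {V=false, X=true, Z=false} (W, Y, U) contributes 0 new; branch {W=false, Y=true} (X, V, U, Z) contributes 12 new; branch {W=true, Y=false} (X, V, U, Z) contributes 12 new. Total: 40.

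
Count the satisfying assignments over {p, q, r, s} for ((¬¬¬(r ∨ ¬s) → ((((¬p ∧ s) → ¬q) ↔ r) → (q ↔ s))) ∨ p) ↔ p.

Initial set: {T (((¬¬¬(r ∨ ¬s) → ((((¬p ∧ s) → ¬q) ↔ r) → (q ↔ s))) ∨ p) ↔ p)}.
T (((¬¬¬(r ∨ ¬s) → ((((¬p ∧ s) → ¬q) ↔ r) → (q ↔ s))) ∨ p) ↔ p): β-rule — branch into T ((¬¬¬(r ∨ ¬s) → ((((¬p ∧ s) → ¬q) ↔ r) → (q ↔ s))) ∨ p), T p  //  F ((¬¬¬(r ∨ ¬s) → ((((¬p ∧ s) → ¬q) ↔ r) → (q ↔ s))) ∨ p), F p.
  branch 1 (add T ((¬¬¬(r ∨ ¬s) → ((((¬p ∧ s) → ¬q) ↔ r) → (q ↔ s))) ∨ p), T p):
    T ((¬¬¬(r ∨ ¬s) → ((((¬p ∧ s) → ¬q) ↔ r) → (q ↔ s))) ∨ p): β-rule — branch into T (¬¬¬(r ∨ ¬s) → ((((¬p ∧ s) → ¬q) ↔ r) → (q ↔ s)))  //  T p.
      branch 1.1 (add T (¬¬¬(r ∨ ¬s) → ((((¬p ∧ s) → ¬q) ↔ r) → (q ↔ s)))):
        T (¬¬¬(r ∨ ¬s) → ((((¬p ∧ s) → ¬q) ↔ r) → (q ↔ s))): β-rule — branch into F ¬¬¬(r ∨ ¬s)  //  T ((((¬p ∧ s) → ¬q) ↔ r) → (q ↔ s)).
          branch 1.1.1 (add F ¬¬¬(r ∨ ¬s)):
            F ¬¬¬(r ∨ ¬s): drop double negation, giving F ¬(r ∨ ¬s).
            F ¬(r ∨ ¬s): β-rule — branch into T r  //  T ¬s.
              branch 1.1.1.1 (add T r):
                ○ open, literals {p=T, r=T}.
              branch 1.1.1.2 (add T ¬s):
                ○ open, literals {p=T, s=F}.
          branch 1.1.2 (add T ((((¬p ∧ s) → ¬q) ↔ r) → (q ↔ s))):
            T ((((¬p ∧ s) → ¬q) ↔ r) → (q ↔ s)): β-rule — branch into F (((¬p ∧ s) → ¬q) ↔ r)  //  T (q ↔ s).
              branch 1.1.2.1 (add F (((¬p ∧ s) → ¬q) ↔ r)):
                F (((¬p ∧ s) → ¬q) ↔ r): β-rule — branch into T ((¬p ∧ s) → ¬q), F r  //  F ((¬p ∧ s) → ¬q), T r.
                  branch 1.1.2.1.1 (add T ((¬p ∧ s) → ¬q), F r):
                    T ((¬p ∧ s) → ¬q): β-rule — branch into F (¬p ∧ s)  //  T ¬q.
                      branch 1.1.2.1.1.1 (add F (¬p ∧ s)):
                        F (¬p ∧ s): β-rule — branch into F ¬p  //  F s.
                          branch 1.1.2.1.1.1.1 (add F ¬p):
                            ○ open, literals {p=T, r=F}.
                          branch 1.1.2.1.1.1.2 (add F s):
                            ○ open, literals {p=T, r=F, s=F}.
                      branch 1.1.2.1.1.2 (add T ¬q):
                        ○ open, literals {p=T, q=F, r=F}.
                  branch 1.1.2.1.2 (add F ((¬p ∧ s) → ¬q), T r):
                    F ((¬p ∧ s) → ¬q): α-rule — add T (¬p ∧ s), F ¬q.
                    T (¬p ∧ s): α-rule — add T ¬p, T s.
                    × closes — contains both p and ¬p.
              branch 1.1.2.2 (add T (q ↔ s)):
                T (q ↔ s): β-rule — branch into T q, T s  //  F q, F s.
                  branch 1.1.2.2.1 (add T q, T s):
                    ○ open, literals {p=T, q=T, s=T}.
                  branch 1.1.2.2.2 (add F q, F s):
                    ○ open, literals {p=T, q=F, s=F}.
      branch 1.2 (add T p):
        ○ open, literals {p=T}.
  branch 2 (add F ((¬¬¬(r ∨ ¬s) → ((((¬p ∧ s) → ¬q) ↔ r) → (q ↔ s))) ∨ p), F p):
    F ((¬¬¬(r ∨ ¬s) → ((((¬p ∧ s) → ¬q) ↔ r) → (q ↔ s))) ∨ p): α-rule — add F (¬¬¬(r ∨ ¬s) → ((((¬p ∧ s) → ¬q) ↔ r) → (q ↔ s))), F p.
    F (¬¬¬(r ∨ ¬s) → ((((¬p ∧ s) → ¬q) ↔ r) → (q ↔ s))): α-rule — add T ¬¬¬(r ∨ ¬s), F ((((¬p ∧ s) → ¬q) ↔ r) → (q ↔ s)).
    T ¬¬¬(r ∨ ¬s): drop double negation, giving T ¬(r ∨ ¬s).
    F ((((¬p ∧ s) → ¬q) ↔ r) → (q ↔ s)): α-rule — add T (((¬p ∧ s) → ¬q) ↔ r), F (q ↔ s).
    T ¬(r ∨ ¬s): α-rule — add F r, F ¬s.
    T (((¬p ∧ s) → ¬q) ↔ r): β-rule — branch into T ((¬p ∧ s) → ¬q), T r  //  F ((¬p ∧ s) → ¬q), F r.
      branch 2.1 (add T ((¬p ∧ s) → ¬q), T r):
        × closes — contains both r and ¬r.
      branch 2.2 (add F ((¬p ∧ s) → ¬q), F r):
        F ((¬p ∧ s) → ¬q): α-rule — add T (¬p ∧ s), F ¬q.
        T (¬p ∧ s): α-rule — add T ¬p, T s.
        F (q ↔ s): β-rule — branch into T q, F s  //  F q, T s.
          branch 2.2.1 (add T q, F s):
            × closes — contains both s and ¬s.
          branch 2.2.2 (add F q, T s):
            × closes — contains both q and ¬q.
4 branches closed, 8 open.
Each open branch fixes some atoms; the unmentioned ones are free. Counting distinct full assignments: branch {p=T, r=T} (q, s) contributes 4 new; branch {p=T, s=F} (q, r) contributes 2 new; branch {p=T, r=F} (q, s) contributes 2 new; branch {p=T, r=F, s=F} (q) contributes 0 new; branch {p=T, q=F, r=F} (s) contributes 0 new; branch {p=T, q=T, s=T} (r) contributes 0 new; branch {p=T, q=F, s=F} (r) contributes 0 new; branch {p=T} (q, r, s) contributes 0 new. Total: 8.

8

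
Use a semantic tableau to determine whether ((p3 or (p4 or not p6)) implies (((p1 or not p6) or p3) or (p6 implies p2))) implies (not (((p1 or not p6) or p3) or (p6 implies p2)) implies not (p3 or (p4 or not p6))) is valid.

Valid

Assume the negation and expand:
Initial set: {not (((p3 or (p4 or not p6)) implies (((p1 or not p6) or p3) or (p6 implies p2))) implies (not (((p1 or not p6) or p3) or (p6 implies p2)) implies not (p3 or (p4 or not p6))))}.
not (((p3 or (p4 or not p6)) implies (((p1 or not p6) or p3) or (p6 implies p2))) implies (not (((p1 or not p6) or p3) or (p6 implies p2)) implies not (p3 or (p4 or not p6)))): α-rule — add ((p3 or (p4 or not p6)) implies (((p1 or not p6) or p3) or (p6 implies p2))), not (not (((p1 or not p6) or p3) or (p6 implies p2)) implies not (p3 or (p4 or not p6))).
not (not (((p1 or not p6) or p3) or (p6 implies p2)) implies not (p3 or (p4 or not p6))): α-rule — add not (((p1 or not p6) or p3) or (p6 implies p2)), not not (p3 or (p4 or not p6)).
not (((p1 or not p6) or p3) or (p6 implies p2)): α-rule — add not ((p1 or not p6) or p3), not (p6 implies p2).
not ((p1 or not p6) or p3): α-rule — add not (p1 or not p6), not p3.
not (p6 implies p2): α-rule — add p6, not p2.
not (p1 or not p6): α-rule — add not p1, not not p6.
((p3 or (p4 or not p6)) implies (((p1 or not p6) or p3) or (p6 implies p2))): β-rule — branch into not (p3 or (p4 or not p6))  //  (((p1 or not p6) or p3) or (p6 implies p2)).
  branch 1 (add not (p3 or (p4 or not p6))):
    not (p3 or (p4 or not p6)): α-rule — add not p3, not (p4 or not p6).
    not (p4 or not p6): α-rule — add not p4, not not p6.
    not not (p3 or (p4 or not p6)): β-rule — branch into p3  //  (p4 or not p6).
      branch 1.1 (add p3):
        × closes — contains both p3 and not p3.
      branch 1.2 (add (p4 or not p6)):
        (p4 or not p6): β-rule — branch into p4  //  not p6.
          branch 1.2.1 (add p4):
            × closes — contains both p4 and not p4.
          branch 1.2.2 (add not p6):
            × closes — contains both p6 and not p6.
  branch 2 (add (((p1 or not p6) or p3) or (p6 implies p2))):
    not not (p3 or (p4 or not p6)): β-rule — branch into p3  //  (p4 or not p6).
      branch 2.1 (add p3):
        × closes — contains both p3 and not p3.
      branch 2.2 (add (p4 or not p6)):
        (((p1 or not p6) or p3) or (p6 implies p2)): β-rule — branch into ((p1 or not p6) or p3)  //  (p6 implies p2).
          branch 2.2.1 (add ((p1 or not p6) or p3)):
            (p4 or not p6): β-rule — branch into p4  //  not p6.
              branch 2.2.1.1 (add p4):
                ((p1 or not p6) or p3): β-rule — branch into (p1 or not p6)  //  p3.
                  branch 2.2.1.1.1 (add (p1 or not p6)):
                    (p1 or not p6): β-rule — branch into p1  //  not p6.
                      branch 2.2.1.1.1.1 (add p1):
                        × closes — contains both p1 and not p1.
                      branch 2.2.1.1.1.2 (add not p6):
                        × closes — contains both p6 and not p6.
                  branch 2.2.1.1.2 (add p3):
                    × closes — contains both p3 and not p3.
              branch 2.2.1.2 (add not p6):
                × closes — contains both p6 and not p6.
          branch 2.2.2 (add (p6 implies p2)):
            (p4 or not p6): β-rule — branch into p4  //  not p6.
              branch 2.2.2.1 (add p4):
                (p6 implies p2): β-rule — branch into not p6  //  p2.
                  branch 2.2.2.1.1 (add not p6):
                    × closes — contains both p6 and not p6.
                  branch 2.2.2.1.2 (add p2):
                    × closes — contains both p2 and not p2.
              branch 2.2.2.2 (add not p6):
                × closes — contains both p6 and not p6.
All 11 branches close.
Every branch closed, so the negation is unsatisfiable and the formula is valid.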